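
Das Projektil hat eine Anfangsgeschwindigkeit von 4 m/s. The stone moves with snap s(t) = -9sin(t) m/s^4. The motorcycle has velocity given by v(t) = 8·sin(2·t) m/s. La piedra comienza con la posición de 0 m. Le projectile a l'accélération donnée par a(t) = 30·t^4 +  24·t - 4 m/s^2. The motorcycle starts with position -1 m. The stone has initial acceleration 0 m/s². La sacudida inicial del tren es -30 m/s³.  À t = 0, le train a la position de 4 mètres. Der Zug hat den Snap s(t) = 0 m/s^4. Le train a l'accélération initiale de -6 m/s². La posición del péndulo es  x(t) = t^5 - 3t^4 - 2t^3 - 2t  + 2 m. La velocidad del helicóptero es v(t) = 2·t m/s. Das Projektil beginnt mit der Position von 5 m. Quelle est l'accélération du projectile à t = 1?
En utilisant a(t) = 30·t^4 + 24·t - 4 et en substituant t = 1, nous trouvons a = 50.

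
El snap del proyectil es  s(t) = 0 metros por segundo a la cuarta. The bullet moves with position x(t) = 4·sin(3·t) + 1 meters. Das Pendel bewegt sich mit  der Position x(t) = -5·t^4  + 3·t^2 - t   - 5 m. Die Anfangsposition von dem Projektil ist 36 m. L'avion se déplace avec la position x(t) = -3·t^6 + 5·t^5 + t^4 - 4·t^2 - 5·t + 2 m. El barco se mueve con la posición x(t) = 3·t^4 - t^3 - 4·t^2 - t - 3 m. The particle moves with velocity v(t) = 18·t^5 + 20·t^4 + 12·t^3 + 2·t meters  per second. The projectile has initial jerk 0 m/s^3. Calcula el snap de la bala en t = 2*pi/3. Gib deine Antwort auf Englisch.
We must differentiate our position equation x(t) = 4·sin(3·t) + 1 4 times. Differentiating position, we get velocity: v(t) = 12·cos(3·t). The derivative of velocity gives acceleration: a(t) = -36·sin(3·t). Differentiating acceleration, we get jerk: j(t) = -108·cos(3·t). The derivative of jerk gives snap: s(t) = 324·sin(3·t). We have snap s(t) = 324·sin(3·t). Substituting t = 2*pi/3: s(2*pi/3) = 0.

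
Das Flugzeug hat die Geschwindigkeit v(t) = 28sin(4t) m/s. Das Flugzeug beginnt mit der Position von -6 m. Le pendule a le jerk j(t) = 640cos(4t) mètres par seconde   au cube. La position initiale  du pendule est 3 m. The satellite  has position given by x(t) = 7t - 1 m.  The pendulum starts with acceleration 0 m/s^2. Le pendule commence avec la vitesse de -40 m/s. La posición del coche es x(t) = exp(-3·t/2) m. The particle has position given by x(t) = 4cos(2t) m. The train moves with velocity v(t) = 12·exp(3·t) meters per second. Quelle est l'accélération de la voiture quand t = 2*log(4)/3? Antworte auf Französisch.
En partant de la position x(t) = exp(-3·t/2), nous prenons 2 dérivées. La dérivée de la position donne la vitesse: v(t) = -3·exp(-3·t/2)/2. En dérivant la vitesse, nous obtenons l'accélération: a(t) = 9·exp(-3·t/2)/4. De l'équation de l'accélération a(t) = 9·exp(-3·t/2)/4, nous substituons t = 2*log(4)/3 pour obtenir a = 9/16.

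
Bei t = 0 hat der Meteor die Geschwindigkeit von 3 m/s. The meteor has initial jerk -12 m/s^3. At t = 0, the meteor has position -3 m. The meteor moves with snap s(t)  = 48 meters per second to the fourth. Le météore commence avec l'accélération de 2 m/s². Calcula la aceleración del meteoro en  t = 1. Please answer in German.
Wir müssen das Integral unserer Gleichung für den Snap s(t) = 48 2-mal finden. Die Stammfunktion von dem Snap ist der Ruck. Mit j(0) = -12 erhalten wir j(t) = 48·t - 12. Die Stammfunktion von dem Ruck ist die Beschleunigung. Mit a(0) = 2 erhalten wir a(t) = 24·t^2 - 12·t + 2. Wir haben die Beschleunigung a(t) = 24·t^2 - 12·t + 2. Durch Einsetzen von t = 1: a(1) = 14.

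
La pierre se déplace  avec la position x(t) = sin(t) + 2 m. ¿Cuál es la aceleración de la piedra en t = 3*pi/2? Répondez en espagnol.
Para resolver esto, necesitamos tomar 2 derivadas de nuestra ecuación de la posición x(t) = sin(t) + 2. Derivando la posición, obtenemos la velocidad: v(t) = cos(t). Tomando d/dt de v(t), encontramos a(t) = -sin(t). Tenemos la aceleración a(t) = -sin(t). Sustituyendo t = 3*pi/2: a(3*pi/2) = 1.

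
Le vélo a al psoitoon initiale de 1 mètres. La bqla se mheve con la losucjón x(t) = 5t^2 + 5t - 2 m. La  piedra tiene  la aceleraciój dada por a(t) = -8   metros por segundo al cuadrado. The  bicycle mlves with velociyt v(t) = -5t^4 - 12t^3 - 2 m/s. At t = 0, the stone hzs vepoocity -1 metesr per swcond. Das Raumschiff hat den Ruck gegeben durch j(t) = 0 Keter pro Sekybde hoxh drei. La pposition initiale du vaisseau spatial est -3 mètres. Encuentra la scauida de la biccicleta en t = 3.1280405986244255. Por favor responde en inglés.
We must differentiate our velocity equation v(t) = -5·t^4 - 12·t^3 - 2 2 times. Taking d/dt of v(t), we find a(t) = -20·t^3 - 36·t^2. Differentiating acceleration, we get jerk: j(t) = -60·t^2 - 72·t. Using j(t) = -60·t^2 - 72·t and substituting t = 3.1280405986244255, we find j = -812.297202299518.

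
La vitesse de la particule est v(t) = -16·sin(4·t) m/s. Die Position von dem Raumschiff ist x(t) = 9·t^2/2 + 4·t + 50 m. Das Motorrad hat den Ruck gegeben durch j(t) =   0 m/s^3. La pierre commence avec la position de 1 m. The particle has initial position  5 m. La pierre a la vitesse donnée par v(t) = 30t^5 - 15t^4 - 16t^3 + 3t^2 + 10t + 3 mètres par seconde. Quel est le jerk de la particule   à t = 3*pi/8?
En partant de la vitesse v(t) = -16·sin(4·t), nous prenons 2 dérivées. En prenant d/dt de v(t), nous trouvons a(t) = -64·cos(4·t). En dérivant l'accélération, nous obtenons le jerk: j(t) = 256·sin(4·t). En utilisant j(t) = 256·sin(4·t) et en substituant t = 3*pi/8, nous trouvons j = -256.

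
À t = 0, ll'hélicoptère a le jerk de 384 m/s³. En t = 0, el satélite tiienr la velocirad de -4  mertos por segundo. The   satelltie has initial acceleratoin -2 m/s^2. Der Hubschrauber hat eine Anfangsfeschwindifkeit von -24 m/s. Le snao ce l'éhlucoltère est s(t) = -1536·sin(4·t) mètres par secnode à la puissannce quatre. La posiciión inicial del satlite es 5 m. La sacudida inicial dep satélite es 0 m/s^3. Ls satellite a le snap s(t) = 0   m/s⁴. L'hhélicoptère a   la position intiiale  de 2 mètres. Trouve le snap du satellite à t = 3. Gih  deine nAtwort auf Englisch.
From the given snap equation s(t) = 0, we substitute t = 3 to get s = 0.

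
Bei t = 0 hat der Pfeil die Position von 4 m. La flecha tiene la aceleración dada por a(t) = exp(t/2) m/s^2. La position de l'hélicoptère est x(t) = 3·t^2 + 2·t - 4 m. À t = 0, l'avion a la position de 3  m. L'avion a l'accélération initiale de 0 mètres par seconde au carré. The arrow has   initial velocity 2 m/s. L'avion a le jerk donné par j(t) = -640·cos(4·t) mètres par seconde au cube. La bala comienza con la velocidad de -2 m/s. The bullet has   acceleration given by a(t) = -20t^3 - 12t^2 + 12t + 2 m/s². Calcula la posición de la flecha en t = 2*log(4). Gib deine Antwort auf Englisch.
Starting from acceleration a(t) = exp(t/2), we take 2 integrals. The integral of acceleration is velocity. Using v(0) = 2, we get v(t) = 2·exp(t/2). The integral of velocity is position. Using x(0) = 4, we get x(t) = 4·exp(t/2). We have position x(t) = 4·exp(t/2). Substituting t = 2*log(4): x(2*log(4)) = 16.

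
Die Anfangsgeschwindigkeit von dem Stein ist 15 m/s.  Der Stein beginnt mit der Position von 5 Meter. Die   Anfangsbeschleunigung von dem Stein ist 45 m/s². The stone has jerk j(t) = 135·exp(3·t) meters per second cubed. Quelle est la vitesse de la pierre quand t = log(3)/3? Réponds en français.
Nous devons intégrer notre équation du jerk j(t) = 135·exp(3·t) 2 fois. En prenant ∫j(t)dt et en appliquant a(0) = 45, nous trouvons a(t) = 45·exp(3·t). En prenant ∫a(t)dt et en appliquant v(0) = 15, nous trouvons v(t) = 15·exp(3·t). Nous avons la vitesse v(t) = 15·exp(3·t). En substituant t = log(3)/3: v(log(3)/3) = 45.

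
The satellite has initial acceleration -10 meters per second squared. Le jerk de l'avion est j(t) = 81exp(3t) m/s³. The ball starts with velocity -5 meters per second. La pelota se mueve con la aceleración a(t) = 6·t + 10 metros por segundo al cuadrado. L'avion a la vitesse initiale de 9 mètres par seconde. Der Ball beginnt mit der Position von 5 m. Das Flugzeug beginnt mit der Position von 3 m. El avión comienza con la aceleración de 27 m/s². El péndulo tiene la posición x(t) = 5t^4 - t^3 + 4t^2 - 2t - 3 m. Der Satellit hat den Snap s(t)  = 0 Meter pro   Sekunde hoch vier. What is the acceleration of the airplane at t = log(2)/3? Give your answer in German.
Wir müssen unsere Gleichung für den Ruck j(t) = 81·exp(3·t) 1-mal integrieren. Durch Integration von dem Ruck und Verwendung der Anfangsbedingung a(0) = 27, erhalten wir a(t) = 27·exp(3·t). Wir haben die Beschleunigung a(t) = 27·exp(3·t). Durch Einsetzen von t = log(2)/3: a(log(2)/3) = 54.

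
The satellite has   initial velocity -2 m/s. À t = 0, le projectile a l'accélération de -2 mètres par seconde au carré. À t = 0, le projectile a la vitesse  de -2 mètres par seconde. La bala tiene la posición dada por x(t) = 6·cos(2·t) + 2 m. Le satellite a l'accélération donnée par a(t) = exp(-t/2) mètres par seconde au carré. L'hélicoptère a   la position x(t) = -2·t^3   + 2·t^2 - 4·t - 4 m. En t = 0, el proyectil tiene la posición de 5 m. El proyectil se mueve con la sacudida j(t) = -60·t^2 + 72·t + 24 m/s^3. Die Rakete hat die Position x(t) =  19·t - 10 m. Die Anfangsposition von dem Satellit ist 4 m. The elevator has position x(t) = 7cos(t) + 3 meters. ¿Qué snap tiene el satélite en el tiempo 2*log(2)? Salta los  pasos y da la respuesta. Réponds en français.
À t = 2*log(2), s = 1/8.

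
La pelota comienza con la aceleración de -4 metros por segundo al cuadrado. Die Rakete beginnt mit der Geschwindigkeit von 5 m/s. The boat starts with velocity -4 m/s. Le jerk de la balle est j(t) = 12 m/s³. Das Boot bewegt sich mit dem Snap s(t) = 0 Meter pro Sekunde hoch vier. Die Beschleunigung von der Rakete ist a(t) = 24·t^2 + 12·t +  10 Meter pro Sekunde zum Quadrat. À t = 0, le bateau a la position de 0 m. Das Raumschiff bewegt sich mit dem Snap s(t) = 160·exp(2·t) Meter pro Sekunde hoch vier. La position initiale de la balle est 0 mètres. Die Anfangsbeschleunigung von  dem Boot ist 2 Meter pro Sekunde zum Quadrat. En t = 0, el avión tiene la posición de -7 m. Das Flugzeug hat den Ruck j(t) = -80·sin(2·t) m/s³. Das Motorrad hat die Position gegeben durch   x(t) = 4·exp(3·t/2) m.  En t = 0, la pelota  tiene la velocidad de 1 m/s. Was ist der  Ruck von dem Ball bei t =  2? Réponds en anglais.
From the given jerk equation j(t) = 12, we substitute t = 2 to get j = 12.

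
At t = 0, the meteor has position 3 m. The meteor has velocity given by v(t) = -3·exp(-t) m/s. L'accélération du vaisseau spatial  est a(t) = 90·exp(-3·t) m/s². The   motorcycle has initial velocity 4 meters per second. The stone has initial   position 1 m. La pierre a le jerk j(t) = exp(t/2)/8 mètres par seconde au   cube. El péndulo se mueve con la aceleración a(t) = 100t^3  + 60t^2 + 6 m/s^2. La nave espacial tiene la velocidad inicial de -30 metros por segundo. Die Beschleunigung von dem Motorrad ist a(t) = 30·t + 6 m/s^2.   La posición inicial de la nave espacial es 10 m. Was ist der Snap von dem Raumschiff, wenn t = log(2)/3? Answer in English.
To solve this, we need to take 2 derivatives of our acceleration equation a(t) = 90·exp(-3·t). Taking d/dt of a(t), we find j(t) = -270·exp(-3·t). Differentiating jerk, we get snap: s(t) = 810·exp(-3·t). Using s(t) = 810·exp(-3·t) and substituting t = log(2)/3, we find s = 405.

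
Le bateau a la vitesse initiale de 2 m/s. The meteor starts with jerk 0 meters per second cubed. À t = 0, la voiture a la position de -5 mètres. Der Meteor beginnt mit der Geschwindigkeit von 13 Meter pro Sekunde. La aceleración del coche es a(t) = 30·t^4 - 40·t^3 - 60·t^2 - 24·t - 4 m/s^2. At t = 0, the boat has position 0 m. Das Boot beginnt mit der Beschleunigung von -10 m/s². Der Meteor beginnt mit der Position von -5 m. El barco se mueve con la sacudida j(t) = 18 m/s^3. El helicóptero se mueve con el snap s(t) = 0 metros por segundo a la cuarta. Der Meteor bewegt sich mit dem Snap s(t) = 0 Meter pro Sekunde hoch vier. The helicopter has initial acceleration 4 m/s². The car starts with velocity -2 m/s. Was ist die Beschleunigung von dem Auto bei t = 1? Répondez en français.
De l'équation de l'accélération a(t) = 30·t^4 - 40·t^3 - 60·t^2 - 24·t - 4, nous substituons t = 1 pour obtenir a = -98.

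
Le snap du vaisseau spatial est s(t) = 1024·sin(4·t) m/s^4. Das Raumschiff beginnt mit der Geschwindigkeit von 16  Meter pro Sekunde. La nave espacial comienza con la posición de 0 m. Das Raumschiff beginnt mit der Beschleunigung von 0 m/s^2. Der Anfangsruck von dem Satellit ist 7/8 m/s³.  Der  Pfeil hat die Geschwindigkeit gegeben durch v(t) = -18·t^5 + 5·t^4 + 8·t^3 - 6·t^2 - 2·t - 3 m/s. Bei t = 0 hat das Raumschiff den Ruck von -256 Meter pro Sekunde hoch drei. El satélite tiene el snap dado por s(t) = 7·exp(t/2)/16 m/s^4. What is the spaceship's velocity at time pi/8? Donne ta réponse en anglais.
To solve this, we need to take 3 antiderivatives of our snap equation s(t) = 1024·sin(4·t). Taking ∫s(t)dt and applying j(0) = -256, we find j(t) = -256·cos(4·t). Taking ∫j(t)dt and applying a(0) = 0, we find a(t) = -64·sin(4·t). The antiderivative of acceleration, with v(0) = 16, gives velocity: v(t) = 16·cos(4·t). Using v(t) = 16·cos(4·t) and substituting t = pi/8, we find v = 0.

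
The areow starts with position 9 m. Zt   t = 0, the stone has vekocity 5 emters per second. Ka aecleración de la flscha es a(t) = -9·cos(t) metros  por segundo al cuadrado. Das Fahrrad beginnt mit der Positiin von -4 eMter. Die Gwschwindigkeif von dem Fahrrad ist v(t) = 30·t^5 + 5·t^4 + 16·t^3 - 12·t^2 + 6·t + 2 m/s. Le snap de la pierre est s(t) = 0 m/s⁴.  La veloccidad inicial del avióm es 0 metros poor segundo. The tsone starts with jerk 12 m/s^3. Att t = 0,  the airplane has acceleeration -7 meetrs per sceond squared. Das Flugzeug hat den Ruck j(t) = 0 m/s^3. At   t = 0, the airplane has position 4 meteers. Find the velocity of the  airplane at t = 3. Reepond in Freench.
En partant du jerk j(t) = 0, nous prenons 2 primitives. En prenant ∫j(t)dt et en appliquant a(0) = -7, nous trouvons a(t) = -7. La primitive de l'accélération est la vitesse. En utilisant v(0) = 0, nous obtenons v(t) = -7·t. En utilisant v(t) = -7·t et en substituant t = 3, nous trouvons v = -21.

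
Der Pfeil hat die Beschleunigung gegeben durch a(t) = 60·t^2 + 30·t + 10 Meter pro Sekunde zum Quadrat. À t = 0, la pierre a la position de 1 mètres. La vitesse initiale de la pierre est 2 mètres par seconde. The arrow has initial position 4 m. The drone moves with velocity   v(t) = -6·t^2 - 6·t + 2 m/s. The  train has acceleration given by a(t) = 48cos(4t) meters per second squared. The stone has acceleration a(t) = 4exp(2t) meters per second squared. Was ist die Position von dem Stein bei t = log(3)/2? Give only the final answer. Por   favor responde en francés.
x(log(3)/2) = 3.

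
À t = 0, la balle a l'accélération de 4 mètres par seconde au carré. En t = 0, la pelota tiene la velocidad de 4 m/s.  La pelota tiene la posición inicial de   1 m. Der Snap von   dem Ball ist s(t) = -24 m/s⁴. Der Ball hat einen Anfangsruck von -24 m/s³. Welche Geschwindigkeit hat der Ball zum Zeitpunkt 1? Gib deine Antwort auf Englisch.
Starting from snap s(t) = -24, we take 3 integrals. The antiderivative of snap, with j(0) = -24, gives jerk: j(t) = -24·t - 24. Taking ∫j(t)dt and applying a(0) = 4, we find a(t) = -12·t^2 - 24·t + 4. The integral of acceleration is velocity. Using v(0) = 4, we get v(t) = -4·t^3 - 12·t^2 + 4·t + 4. Using v(t) = -4·t^3 - 12·t^2 + 4·t + 4 and substituting t = 1, we find v = -8.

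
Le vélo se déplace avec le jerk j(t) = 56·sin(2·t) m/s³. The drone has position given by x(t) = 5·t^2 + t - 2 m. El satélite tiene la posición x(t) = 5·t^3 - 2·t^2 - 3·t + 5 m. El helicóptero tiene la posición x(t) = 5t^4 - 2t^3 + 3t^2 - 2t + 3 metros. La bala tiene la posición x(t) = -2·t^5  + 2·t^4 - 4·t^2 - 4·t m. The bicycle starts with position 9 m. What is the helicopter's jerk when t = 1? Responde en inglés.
Starting from position x(t) = 5·t^4 - 2·t^3 + 3·t^2 - 2·t + 3, we take 3 derivatives. The derivative of position gives velocity: v(t) = 20·t^3 - 6·t^2 + 6·t - 2. Taking d/dt of v(t), we find a(t) = 60·t^2 - 12·t + 6. Differentiating acceleration, we get jerk: j(t) = 120·t - 12. We have jerk j(t) = 120·t - 12. Substituting t = 1: j(1) = 108.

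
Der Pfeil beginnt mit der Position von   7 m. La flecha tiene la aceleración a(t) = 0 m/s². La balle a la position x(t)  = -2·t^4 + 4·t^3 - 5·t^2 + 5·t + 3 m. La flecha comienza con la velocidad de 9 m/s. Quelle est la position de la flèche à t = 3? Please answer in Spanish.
Para resolver esto, necesitamos tomar 2 integrales de nuestra ecuación de la aceleración a(t) = 0. Tomando ∫a(t)dt y aplicando v(0) = 9, encontramos v(t) = 9. Integrando la velocidad y usando la condición inicial x(0) = 7, obtenemos x(t) = 9·t + 7. Usando x(t) = 9·t + 7 y sustituyendo t = 3, encontramos x = 34.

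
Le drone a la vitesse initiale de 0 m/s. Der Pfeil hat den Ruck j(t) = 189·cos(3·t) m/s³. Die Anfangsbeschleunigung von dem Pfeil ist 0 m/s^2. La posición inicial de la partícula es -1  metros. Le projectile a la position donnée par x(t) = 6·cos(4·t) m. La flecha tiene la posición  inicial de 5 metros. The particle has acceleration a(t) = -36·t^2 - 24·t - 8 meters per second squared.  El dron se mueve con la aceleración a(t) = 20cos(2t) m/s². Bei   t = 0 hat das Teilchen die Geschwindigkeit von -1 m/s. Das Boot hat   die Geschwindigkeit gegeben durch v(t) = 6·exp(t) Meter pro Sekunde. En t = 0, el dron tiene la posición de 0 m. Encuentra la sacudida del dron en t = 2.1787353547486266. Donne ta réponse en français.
Nous devons dériver notre équation de l'accélération a(t) = 20·cos(2·t) 1 fois. En dérivant l'accélération, nous obtenons le jerk: j(t) = -40·sin(2·t). Nous avons le jerk j(t) = -40·sin(2·t). En substituant t = 2.1787353547486266: j(2.1787353547486266) = 37.5069957575932.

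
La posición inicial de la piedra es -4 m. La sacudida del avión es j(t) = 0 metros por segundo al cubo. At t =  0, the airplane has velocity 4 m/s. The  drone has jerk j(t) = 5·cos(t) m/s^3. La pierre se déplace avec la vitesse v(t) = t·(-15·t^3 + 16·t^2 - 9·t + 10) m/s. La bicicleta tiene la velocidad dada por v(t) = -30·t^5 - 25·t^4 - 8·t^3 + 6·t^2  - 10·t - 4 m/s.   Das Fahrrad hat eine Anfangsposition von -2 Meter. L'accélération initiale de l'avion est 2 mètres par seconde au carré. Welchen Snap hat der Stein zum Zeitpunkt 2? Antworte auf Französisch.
Nous devons dériver notre équation de la vitesse v(t) = t·(-15·t^3 + 16·t^2 - 9·t + 10) 3 fois. En dérivant la vitesse, nous obtenons l'accélération: a(t) = -15·t^3 + 16·t^2 + t·(-45·t^2 + 32·t - 9) - 9·t + 10. En dérivant l'accélération, nous obtenons le jerk: j(t) = -90·t^2 + t·(32 - 90·t) + 64·t - 18. La dérivée du jerk donne le snap: s(t) = 96 - 360·t. En utilisant s(t) = 96 - 360·t et en substituant t = 2, nous trouvons s = -624.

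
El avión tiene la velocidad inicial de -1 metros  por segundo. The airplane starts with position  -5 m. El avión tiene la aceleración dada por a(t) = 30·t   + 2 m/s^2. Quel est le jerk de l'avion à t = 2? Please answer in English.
We must differentiate our acceleration equation a(t) = 30·t + 2 1 time. Taking d/dt of a(t), we find j(t) = 30. Using j(t) = 30 and substituting t = 2, we find j = 30.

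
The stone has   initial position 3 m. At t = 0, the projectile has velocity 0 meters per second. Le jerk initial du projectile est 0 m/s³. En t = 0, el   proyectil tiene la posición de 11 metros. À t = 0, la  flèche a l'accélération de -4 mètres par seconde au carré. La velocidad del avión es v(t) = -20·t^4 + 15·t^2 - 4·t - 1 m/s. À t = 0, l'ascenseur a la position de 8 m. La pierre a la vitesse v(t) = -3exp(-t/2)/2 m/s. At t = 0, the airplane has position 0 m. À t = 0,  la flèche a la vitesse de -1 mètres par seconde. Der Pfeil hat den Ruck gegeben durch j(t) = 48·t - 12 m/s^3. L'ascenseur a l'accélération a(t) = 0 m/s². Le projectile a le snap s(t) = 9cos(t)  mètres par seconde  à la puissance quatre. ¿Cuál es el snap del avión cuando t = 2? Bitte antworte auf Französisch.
Nous devons dériver notre équation de la vitesse v(t) = -20·t^4 + 15·t^2 - 4·t - 1 3 fois. En dérivant la vitesse, nous obtenons l'accélération: a(t) = -80·t^3 + 30·t - 4. En prenant d/dt de a(t), nous trouvons j(t) = 30 - 240·t^2. En dérivant le jerk, nous obtenons le snap: s(t) = -480·t. Nous avons le snap s(t) = -480·t. En substituant t = 2: s(2) = -960.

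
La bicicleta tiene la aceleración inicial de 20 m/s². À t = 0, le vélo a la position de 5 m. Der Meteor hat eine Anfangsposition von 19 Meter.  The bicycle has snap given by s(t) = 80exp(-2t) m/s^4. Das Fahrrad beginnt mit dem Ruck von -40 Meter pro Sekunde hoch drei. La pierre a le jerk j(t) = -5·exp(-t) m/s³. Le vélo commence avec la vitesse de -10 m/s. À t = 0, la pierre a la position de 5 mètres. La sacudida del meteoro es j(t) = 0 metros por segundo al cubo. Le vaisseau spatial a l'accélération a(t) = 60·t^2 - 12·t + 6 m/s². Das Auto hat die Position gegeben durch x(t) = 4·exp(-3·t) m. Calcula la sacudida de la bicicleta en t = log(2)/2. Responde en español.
Partiendo del snap s(t) = 80·exp(-2·t), tomamos 1 antiderivada. Tomando ∫s(t)dt y aplicando j(0) = -40, encontramos j(t) = -40·exp(-2·t). Usando j(t) = -40·exp(-2·t) y sustituyendo t = log(2)/2, encontramos j = -20.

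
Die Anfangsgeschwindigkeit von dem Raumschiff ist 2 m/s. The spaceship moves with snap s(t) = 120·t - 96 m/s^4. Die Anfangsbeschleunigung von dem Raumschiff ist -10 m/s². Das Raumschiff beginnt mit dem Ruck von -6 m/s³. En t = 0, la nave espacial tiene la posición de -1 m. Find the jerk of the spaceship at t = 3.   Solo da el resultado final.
j(3) = 246.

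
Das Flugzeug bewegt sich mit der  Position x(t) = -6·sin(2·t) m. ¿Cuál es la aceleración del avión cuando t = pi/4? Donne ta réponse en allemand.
Wir müssen unsere Gleichung für die Position x(t) = -6·sin(2·t) 2-mal ableiten. Mit d/dt von x(t) finden wir v(t) = -12·cos(2·t). Die Ableitung von der Geschwindigkeit ergibt die Beschleunigung: a(t) = 24·sin(2·t). Wir haben die Beschleunigung a(t) = 24·sin(2·t). Durch Einsetzen von t = pi/4: a(pi/4) = 24.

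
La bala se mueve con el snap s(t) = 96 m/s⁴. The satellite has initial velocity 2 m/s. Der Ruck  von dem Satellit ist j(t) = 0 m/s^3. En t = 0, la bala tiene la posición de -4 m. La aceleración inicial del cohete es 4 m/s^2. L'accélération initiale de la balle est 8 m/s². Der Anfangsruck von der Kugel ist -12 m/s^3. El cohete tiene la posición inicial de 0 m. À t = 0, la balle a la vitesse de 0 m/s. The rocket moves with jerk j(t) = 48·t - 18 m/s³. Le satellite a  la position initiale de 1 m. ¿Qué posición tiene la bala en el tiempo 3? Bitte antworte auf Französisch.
Nous devons trouver l'intégrale de notre équation du snap s(t) = 96 4 fois. L'intégrale du snap, avec j(0) = -12, donne le jerk: j(t) = 96·t - 12. En prenant ∫j(t)dt et en appliquant a(0) = 8, nous trouvons a(t) = 48·t^2 - 12·t + 8. L'intégrale de l'accélération, avec v(0) = 0, donne la vitesse: v(t) = 2·t·(8·t^2 - 3·t + 4). En intégrant la vitesse et en utilisant la condition initiale x(0) = -4, nous obtenons x(t) = 4·t^4 - 2·t^3 + 4·t^2 - 4. De l'équation de la position x(t) = 4·t^4 - 2·t^3 + 4·t^2 - 4, nous substituons t = 3 pour obtenir x = 302.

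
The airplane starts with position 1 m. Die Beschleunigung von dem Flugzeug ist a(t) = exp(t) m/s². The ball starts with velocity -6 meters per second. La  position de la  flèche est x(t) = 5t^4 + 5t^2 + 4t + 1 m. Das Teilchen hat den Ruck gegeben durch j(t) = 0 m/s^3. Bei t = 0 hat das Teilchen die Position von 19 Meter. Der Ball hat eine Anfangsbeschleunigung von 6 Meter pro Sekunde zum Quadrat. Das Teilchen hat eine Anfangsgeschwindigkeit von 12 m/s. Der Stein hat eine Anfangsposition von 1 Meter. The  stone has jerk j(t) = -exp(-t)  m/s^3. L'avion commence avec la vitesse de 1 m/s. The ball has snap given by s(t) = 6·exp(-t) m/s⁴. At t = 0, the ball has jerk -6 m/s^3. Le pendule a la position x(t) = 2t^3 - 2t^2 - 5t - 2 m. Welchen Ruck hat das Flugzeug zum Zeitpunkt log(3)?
Wir müssen unsere Gleichung für die Beschleunigung a(t) = exp(t) 1-mal ableiten. Mit d/dt von a(t) finden wir j(t) = exp(t). Aus der Gleichung für den Ruck j(t) = exp(t), setzen wir t = log(3) ein und erhalten j = 3.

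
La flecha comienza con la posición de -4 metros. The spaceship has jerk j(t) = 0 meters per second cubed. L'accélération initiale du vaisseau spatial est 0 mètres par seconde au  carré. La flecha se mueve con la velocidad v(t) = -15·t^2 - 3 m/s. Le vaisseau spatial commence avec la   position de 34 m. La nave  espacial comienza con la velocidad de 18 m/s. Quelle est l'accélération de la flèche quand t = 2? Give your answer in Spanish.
Debemos derivar nuestra ecuación de la velocidad v(t) = -15·t^2 - 3 1 vez. Derivando la velocidad, obtenemos la aceleración: a(t) = -30·t. Tenemos la aceleración a(t) = -30·t. Sustituyendo t = 2: a(2) = -60.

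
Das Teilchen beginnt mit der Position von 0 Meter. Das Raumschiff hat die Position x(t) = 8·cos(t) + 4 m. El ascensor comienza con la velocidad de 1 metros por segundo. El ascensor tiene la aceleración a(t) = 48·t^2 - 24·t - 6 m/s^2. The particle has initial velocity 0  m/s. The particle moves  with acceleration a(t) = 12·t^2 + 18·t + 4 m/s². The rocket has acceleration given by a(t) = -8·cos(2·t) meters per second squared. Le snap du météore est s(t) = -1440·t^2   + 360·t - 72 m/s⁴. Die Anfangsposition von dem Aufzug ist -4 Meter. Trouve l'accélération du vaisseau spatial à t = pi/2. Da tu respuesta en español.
Partiendo de la posición x(t) = 8·cos(t) + 4, tomamos 2 derivadas. Tomando d/dt de x(t), encontramos v(t) = -8·sin(t). Derivando la velocidad, obtenemos la aceleración: a(t) = -8·cos(t). Tenemos la aceleración a(t) = -8·cos(t). Sustituyendo t = pi/2: a(pi/2) = 0.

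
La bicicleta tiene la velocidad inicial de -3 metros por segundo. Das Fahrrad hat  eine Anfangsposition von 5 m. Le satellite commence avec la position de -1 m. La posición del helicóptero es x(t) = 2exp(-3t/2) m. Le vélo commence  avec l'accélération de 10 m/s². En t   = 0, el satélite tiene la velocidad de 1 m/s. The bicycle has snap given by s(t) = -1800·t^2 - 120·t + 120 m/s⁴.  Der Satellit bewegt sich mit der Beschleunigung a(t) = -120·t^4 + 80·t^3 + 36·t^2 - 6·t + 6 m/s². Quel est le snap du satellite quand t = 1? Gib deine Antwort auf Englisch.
Starting from acceleration a(t) = -120·t^4 + 80·t^3 + 36·t^2 - 6·t + 6, we take 2 derivatives. Taking d/dt of a(t), we find j(t) = -480·t^3 + 240·t^2 + 72·t - 6. Differentiating jerk, we get snap: s(t) = -1440·t^2 + 480·t + 72. Using s(t) = -1440·t^2 + 480·t + 72 and substituting t = 1, we find s = -888.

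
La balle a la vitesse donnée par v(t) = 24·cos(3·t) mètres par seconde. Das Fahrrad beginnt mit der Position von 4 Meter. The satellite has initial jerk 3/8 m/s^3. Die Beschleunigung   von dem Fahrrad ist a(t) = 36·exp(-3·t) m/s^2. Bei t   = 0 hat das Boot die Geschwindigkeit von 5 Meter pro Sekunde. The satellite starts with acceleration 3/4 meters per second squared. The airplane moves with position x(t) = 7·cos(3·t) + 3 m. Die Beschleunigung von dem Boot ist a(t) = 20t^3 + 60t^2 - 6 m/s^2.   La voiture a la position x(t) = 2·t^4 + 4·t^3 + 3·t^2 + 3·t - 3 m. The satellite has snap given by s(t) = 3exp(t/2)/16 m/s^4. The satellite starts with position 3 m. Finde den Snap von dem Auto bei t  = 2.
Wir müssen unsere Gleichung für die Position x(t) = 2·t^4 + 4·t^3 + 3·t^2 + 3·t - 3 4-mal ableiten. Durch Ableiten von der Position erhalten wir die Geschwindigkeit: v(t) = 8·t^3 + 12·t^2 + 6·t + 3. Die Ableitung von der Geschwindigkeit ergibt die Beschleunigung: a(t) = 24·t^2 + 24·t + 6. Die Ableitung von der Beschleunigung ergibt den Ruck: j(t) = 48·t + 24. Mit d/dt von j(t) finden wir s(t) = 48. Mit s(t) = 48 und Einsetzen von t = 2, finden wir s = 48.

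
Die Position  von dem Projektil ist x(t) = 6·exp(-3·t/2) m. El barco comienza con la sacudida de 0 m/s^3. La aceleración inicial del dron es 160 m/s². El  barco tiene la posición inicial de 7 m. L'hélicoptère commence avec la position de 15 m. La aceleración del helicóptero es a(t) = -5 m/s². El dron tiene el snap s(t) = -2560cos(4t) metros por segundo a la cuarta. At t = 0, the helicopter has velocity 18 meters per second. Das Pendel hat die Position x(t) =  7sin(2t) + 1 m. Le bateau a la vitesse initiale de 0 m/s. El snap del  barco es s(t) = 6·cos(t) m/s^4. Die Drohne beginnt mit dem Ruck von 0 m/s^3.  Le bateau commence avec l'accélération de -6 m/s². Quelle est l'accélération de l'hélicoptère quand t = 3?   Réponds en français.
En utilisant a(t) = -5 et en substituant t = 3, nous trouvons a = -5.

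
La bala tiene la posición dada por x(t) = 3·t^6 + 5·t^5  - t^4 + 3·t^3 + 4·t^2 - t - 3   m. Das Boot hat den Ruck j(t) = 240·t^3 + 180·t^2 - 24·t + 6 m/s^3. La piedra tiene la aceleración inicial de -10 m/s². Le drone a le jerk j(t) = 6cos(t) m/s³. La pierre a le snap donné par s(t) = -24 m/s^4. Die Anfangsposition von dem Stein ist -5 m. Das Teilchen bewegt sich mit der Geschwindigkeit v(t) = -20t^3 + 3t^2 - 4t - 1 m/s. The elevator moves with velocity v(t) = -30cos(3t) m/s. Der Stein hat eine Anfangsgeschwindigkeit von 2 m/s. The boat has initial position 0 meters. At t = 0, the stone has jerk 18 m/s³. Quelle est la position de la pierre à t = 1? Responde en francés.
Nous devons trouver l'intégrale de notre équation du snap s(t) = -24 4 fois. En intégrant le snap et en utilisant la condition initiale j(0) = 18, nous obtenons j(t) = 18 - 24·t. En intégrant le jerk et en utilisant la condition initiale a(0) = -10, nous obtenons a(t) = -12·t^2 + 18·t - 10. En prenant ∫a(t)dt et en appliquant v(0) = 2, nous trouvons v(t) = -4·t^3 + 9·t^2 - 10·t + 2. En prenant ∫v(t)dt et en appliquant x(0) = -5, nous trouvons x(t) = -t^4 + 3·t^3 - 5·t^2 + 2·t - 5. De l'équation de la position x(t) = -t^4 + 3·t^3 - 5·t^2 + 2·t - 5, nous substituons t = 1 pour obtenir x = -6.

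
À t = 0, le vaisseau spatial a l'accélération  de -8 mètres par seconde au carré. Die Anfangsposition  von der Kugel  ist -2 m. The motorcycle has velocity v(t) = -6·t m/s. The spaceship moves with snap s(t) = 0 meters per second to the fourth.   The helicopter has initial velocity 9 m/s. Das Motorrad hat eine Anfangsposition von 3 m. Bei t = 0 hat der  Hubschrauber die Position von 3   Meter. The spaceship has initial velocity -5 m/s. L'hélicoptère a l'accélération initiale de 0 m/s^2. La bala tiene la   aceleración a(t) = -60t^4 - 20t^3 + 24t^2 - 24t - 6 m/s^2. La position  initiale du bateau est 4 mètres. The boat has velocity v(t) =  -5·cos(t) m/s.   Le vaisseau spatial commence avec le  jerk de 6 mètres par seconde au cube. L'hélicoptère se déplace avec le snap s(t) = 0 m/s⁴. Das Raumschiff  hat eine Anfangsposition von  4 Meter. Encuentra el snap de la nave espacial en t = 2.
De la ecuación del snap s(t) = 0, sustituimos t = 2 para obtener s = 0.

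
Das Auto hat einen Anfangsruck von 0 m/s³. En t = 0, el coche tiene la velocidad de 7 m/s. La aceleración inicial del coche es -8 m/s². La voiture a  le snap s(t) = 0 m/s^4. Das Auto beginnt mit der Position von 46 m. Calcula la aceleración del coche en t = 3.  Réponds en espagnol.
Debemos encontrar la integral de nuestra ecuación del snap s(t) = 0 2 veces. La antiderivada del snap es la sacudida. Usando j(0) = 0, obtenemos j(t) = 0. La antiderivada de la sacudida es la aceleración. Usando a(0) = -8, obtenemos a(t) = -8. De la ecuación de la aceleración a(t) = -8, sustituimos t = 3 para obtener a = -8.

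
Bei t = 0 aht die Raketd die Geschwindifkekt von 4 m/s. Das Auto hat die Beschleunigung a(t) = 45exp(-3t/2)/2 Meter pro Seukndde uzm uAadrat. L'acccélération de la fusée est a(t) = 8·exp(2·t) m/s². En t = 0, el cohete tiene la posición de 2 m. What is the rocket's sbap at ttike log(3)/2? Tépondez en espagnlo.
Para resolver esto, necesitamos tomar 2 derivadas de nuestra ecuación de la aceleración a(t) = 8·exp(2·t). Derivando la aceleración, obtenemos la sacudida: j(t) = 16·exp(2·t). Tomando d/dt de j(t), encontramos s(t) = 32·exp(2·t). Tenemos el snap s(t) = 32·exp(2·t). Sustituyendo t = log(3)/2: s(log(3)/2) = 96.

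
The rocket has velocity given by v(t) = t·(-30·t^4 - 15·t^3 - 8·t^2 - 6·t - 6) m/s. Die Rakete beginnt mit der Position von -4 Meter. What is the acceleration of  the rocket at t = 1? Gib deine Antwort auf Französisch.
Pour résoudre ceci, nous devons prendre 1 dérivée de notre équation de la vitesse v(t) = t·(-30·t^4 - 15·t^3 - 8·t^2 - 6·t - 6). En prenant d/dt de v(t), nous trouvons a(t) = -30·t^4 - 15·t^3 - 8·t^2 + t·(-120·t^3 - 45·t^2 - 16·t - 6) - 6·t - 6. En utilisant a(t) = -30·t^4 - 15·t^3 - 8·t^2 + t·(-120·t^3 - 45·t^2 - 16·t - 6) - 6·t - 6 et en substituant t = 1, nous trouvons a = -252.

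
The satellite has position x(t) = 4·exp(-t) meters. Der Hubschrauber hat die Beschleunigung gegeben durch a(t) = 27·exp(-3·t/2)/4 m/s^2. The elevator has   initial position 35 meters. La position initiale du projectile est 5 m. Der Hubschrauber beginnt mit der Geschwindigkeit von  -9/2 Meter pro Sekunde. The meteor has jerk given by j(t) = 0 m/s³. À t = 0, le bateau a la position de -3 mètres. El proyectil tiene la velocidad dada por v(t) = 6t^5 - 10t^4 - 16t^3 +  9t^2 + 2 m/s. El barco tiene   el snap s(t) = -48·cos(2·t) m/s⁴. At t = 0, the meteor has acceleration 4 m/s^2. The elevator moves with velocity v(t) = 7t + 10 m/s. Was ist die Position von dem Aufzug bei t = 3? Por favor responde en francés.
Nous devons intégrer notre équation de la vitesse v(t) = 7·t + 10 1 fois. En intégrant la vitesse et en utilisant la condition initiale x(0) = 35, nous obtenons x(t) = 7·t^2/2 + 10·t + 35. De l'équation de la position x(t) = 7·t^2/2 + 10·t + 35, nous substituons t = 3 pour obtenir x = 193/2.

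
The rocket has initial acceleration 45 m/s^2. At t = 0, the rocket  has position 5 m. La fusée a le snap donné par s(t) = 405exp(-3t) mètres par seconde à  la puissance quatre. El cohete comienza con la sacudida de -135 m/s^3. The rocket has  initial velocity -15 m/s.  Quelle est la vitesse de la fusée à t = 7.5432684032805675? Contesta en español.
Partiendo del snap s(t) = 405·exp(-3·t), tomamos 3 antiderivadas. La antiderivada del snap, con j(0) = -135, da la sacudida: j(t) = -135·exp(-3·t). La integral de la sacudida, con a(0) = 45, da la aceleración: a(t) = 45·exp(-3·t). La integral de la aceleración, con v(0) = -15, da la velocidad: v(t) = -15·exp(-3·t). De la ecuación de la velocidad v(t) = -15·exp(-3·t), sustituimos t = 7.5432684032805675 para obtener v = -2.22890587979449E-9.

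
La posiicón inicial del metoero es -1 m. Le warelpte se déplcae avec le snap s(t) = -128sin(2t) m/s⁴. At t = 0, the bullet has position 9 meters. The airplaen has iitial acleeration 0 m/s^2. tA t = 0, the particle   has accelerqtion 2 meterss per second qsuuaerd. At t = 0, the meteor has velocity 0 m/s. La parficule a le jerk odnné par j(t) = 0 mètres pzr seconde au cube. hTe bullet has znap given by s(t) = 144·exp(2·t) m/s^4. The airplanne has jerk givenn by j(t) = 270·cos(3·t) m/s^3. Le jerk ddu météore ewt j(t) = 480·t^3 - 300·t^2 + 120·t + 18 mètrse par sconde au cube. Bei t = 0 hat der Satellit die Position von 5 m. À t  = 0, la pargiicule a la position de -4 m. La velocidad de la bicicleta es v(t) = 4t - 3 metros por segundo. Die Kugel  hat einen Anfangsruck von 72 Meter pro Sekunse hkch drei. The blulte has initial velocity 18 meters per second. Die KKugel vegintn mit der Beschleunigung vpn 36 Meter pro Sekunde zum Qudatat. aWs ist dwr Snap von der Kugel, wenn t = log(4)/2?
Wir haben den Snap s(t) = 144·exp(2·t). Durch Einsetzen von t = log(4)/2: s(log(4)/2) = 576.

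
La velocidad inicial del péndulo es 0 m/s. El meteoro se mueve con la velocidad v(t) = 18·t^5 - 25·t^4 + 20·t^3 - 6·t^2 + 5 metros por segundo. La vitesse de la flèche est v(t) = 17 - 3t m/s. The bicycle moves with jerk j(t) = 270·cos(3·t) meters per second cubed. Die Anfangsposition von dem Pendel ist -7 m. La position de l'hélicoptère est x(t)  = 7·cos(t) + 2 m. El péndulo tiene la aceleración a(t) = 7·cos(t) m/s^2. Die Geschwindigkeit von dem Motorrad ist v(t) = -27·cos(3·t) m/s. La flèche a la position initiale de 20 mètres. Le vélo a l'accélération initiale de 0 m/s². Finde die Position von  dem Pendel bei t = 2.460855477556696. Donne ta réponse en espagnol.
Debemos encontrar la integral de nuestra ecuación de la aceleración a(t) = 7·cos(t) 2 veces. Tomando ∫a(t)dt y aplicando v(0) = 0, encontramos v(t) = 7·sin(t). La integral de la velocidad, con x(0) = -7, da la posición: x(t) = -7·cos(t). Usando x(t) = -7·cos(t) y sustituyendo t = 2.460855477556696, encontramos x = 5.43976283457772.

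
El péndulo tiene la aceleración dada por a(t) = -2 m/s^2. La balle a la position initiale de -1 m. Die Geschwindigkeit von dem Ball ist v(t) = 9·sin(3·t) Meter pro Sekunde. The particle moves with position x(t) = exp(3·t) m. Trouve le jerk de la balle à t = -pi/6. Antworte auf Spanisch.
Partiendo de la velocidad v(t) = 9·sin(3·t), tomamos 2 derivadas. La derivada de la velocidad da la aceleración: a(t) = 27·cos(3·t). Tomando d/dt de a(t), encontramos j(t) = -81·sin(3·t). De la ecuación de la sacudida j(t) = -81·sin(3·t), sustituimos t = -pi/6 para obtener j = 81.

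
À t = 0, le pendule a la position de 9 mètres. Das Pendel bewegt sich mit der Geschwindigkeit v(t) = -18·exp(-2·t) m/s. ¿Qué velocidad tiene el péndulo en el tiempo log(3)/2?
De la ecuación de la velocidad v(t) = -18·exp(-2·t), sustituimos t = log(3)/2 para obtener v = -6.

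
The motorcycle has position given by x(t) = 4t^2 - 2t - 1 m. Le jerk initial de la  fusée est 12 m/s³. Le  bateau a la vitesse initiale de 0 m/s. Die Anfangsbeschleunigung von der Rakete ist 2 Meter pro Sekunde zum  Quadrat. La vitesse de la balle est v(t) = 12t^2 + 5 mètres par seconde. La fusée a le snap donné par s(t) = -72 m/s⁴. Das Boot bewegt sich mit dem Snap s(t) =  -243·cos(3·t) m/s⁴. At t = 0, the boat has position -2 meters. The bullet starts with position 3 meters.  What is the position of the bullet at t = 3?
We need to integrate our velocity equation v(t) = 12·t^2 + 5 1 time. Taking ∫v(t)dt and applying x(0) = 3, we find x(t) = 4·t^3 + 5·t + 3. Using x(t) = 4·t^3 + 5·t + 3 and substituting t = 3, we find x = 126.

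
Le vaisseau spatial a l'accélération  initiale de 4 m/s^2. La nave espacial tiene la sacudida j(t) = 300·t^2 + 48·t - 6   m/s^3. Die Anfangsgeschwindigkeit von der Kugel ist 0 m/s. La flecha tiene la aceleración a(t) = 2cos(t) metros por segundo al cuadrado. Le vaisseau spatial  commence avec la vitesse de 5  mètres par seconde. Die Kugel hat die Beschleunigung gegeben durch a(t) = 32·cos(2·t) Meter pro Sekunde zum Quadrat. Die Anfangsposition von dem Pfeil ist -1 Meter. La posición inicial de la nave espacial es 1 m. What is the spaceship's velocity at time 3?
To find the answer, we compute 2 integrals of j(t) = 300·t^2 + 48·t - 6. Integrating jerk and using the initial condition a(0) = 4, we get a(t) = 100·t^3 + 24·t^2 - 6·t + 4. Integrating acceleration and using the initial condition v(0) = 5, we get v(t) = 25·t^4 + 8·t^3 - 3·t^2 + 4·t + 5. We have velocity v(t) = 25·t^4 + 8·t^3 - 3·t^2 + 4·t + 5. Substituting t = 3: v(3) = 2231.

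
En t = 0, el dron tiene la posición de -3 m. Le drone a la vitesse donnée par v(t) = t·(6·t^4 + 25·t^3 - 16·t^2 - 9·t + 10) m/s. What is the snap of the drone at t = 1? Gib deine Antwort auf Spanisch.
Debemos derivar nuestra ecuación de la velocidad v(t) = t·(6·t^4 + 25·t^3 - 16·t^2 - 9·t + 10) 3 veces. Tomando d/dt de v(t), encontramos a(t) = 6·t^4 + 25·t^3 - 16·t^2 + t·(24·t^3 + 75·t^2 - 32·t - 9) - 9·t + 10. Derivando la aceleración, obtenemos la sacudida: j(t) = 48·t^3 + 150·t^2 + t·(72·t^2 + 150·t - 32) - 64·t - 18. Derivando la sacudida, obtenemos el snap: s(t) = 216·t^2 + t·(144·t + 150) + 450·t - 96. De la ecuación del snap s(t) = 216·t^2 + t·(144·t + 150) + 450·t - 96, sustituimos t = 1 para obtener s = 864.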